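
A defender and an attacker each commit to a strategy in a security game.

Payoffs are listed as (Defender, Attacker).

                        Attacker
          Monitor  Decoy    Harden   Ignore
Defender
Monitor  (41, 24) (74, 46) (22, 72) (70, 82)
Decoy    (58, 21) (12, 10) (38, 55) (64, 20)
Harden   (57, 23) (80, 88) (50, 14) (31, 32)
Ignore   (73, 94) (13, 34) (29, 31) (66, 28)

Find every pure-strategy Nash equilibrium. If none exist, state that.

Defender against Monitor: payoffs 41, 58, 57, 73 → best response Ignore.
Defender against Decoy: payoffs 74, 12, 80, 13 → best response Harden.
Defender against Harden: payoffs 22, 38, 50, 29 → best response Harden.
Defender against Ignore: payoffs 70, 64, 31, 66 → best response Monitor.
Attacker against Monitor: payoffs 24, 46, 72, 82 → best response Ignore.
Attacker against Decoy: payoffs 21, 10, 55, 20 → best response Harden.
Attacker against Harden: payoffs 23, 88, 14, 32 → best response Decoy.
Attacker against Ignore: payoffs 94, 34, 31, 28 → best response Monitor.
Mutual best responses: (Monitor, Ignore); (Harden, Decoy); (Ignore, Monitor).

Pure-strategy Nash equilibria: (Monitor, Ignore); (Harden, Decoy); (Ignore, Monitor)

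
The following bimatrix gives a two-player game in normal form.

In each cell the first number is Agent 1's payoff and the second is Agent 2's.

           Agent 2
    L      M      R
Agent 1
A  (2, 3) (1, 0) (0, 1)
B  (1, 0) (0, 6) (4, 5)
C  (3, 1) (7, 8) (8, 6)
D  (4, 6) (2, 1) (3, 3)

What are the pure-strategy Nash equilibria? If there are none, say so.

Agent 1 against L: payoffs 2, 1, 3, 4 → best response D.
Agent 1 against M: payoffs 1, 0, 7, 2 → best response C.
Agent 1 against R: payoffs 0, 4, 8, 3 → best response C.
Agent 2 against A: payoffs 3, 0, 1 → best response L.
Agent 2 against B: payoffs 0, 6, 5 → best response M.
Agent 2 against C: payoffs 1, 8, 6 → best response M.
Agent 2 against D: payoffs 6, 1, 3 → best response L.
Mutual best responses: (C, M); (D, L).

The pure Nash equilibria are (C, M); (D, L).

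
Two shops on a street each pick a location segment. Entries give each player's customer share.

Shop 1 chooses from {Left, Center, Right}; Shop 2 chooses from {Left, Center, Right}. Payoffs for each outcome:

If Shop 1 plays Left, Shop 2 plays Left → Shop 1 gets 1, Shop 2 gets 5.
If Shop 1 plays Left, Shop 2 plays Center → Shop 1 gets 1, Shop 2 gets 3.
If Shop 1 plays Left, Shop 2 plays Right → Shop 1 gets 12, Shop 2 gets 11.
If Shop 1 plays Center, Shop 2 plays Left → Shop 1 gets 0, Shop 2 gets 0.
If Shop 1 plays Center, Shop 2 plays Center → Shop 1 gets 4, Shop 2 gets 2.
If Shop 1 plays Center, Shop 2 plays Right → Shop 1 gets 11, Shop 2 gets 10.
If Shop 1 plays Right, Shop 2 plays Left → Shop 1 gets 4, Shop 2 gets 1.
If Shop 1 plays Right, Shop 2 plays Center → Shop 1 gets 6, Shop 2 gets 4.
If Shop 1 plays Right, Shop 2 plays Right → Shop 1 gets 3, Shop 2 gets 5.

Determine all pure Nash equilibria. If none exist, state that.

For each player, find the best response to each opponent profile; mutual best responses are the pure NE.
Shop 1 against Left: payoffs 1, 0, 4 → best response Right.
Shop 1 against Center: payoffs 1, 4, 6 → best response Right.
Shop 1 against Right: payoffs 12, 11, 3 → best response Left.
Shop 2 against Left: payoffs 5, 3, 11 → best response Right.
Shop 2 against Center: payoffs 0, 2, 10 → best response Right.
Shop 2 against Right: payoffs 1, 4, 5 → best response Right.
Mutual best responses: (Left, Right).

The unique pure-strategy Nash equilibrium is (Left, Right).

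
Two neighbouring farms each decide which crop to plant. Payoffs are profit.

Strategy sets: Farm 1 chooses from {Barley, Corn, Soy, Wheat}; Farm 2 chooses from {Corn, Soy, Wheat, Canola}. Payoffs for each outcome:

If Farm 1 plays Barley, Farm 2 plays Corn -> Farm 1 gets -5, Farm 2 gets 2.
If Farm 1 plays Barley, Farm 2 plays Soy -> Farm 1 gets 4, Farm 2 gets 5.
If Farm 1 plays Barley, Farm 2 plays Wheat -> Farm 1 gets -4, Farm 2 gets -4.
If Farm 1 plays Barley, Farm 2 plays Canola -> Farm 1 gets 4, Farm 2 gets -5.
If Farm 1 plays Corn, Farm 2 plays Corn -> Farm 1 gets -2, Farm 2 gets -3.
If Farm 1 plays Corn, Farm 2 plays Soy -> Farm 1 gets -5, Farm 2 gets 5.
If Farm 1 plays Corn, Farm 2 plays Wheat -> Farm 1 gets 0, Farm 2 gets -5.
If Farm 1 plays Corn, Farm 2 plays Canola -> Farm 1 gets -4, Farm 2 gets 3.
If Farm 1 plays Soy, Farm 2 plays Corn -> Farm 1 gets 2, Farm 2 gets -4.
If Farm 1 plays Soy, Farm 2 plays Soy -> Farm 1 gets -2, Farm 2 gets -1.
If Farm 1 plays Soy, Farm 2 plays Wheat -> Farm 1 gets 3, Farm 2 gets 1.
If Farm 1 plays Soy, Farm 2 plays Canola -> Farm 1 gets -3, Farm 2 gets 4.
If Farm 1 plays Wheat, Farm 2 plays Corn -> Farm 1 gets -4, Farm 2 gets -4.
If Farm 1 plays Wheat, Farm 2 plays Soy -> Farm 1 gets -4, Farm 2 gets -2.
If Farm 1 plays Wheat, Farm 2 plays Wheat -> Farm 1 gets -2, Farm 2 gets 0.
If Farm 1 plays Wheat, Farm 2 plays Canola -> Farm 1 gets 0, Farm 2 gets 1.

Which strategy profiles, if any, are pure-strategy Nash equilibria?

Farm 1 against Corn: payoffs -5, -2, 2, -4 → best response Soy.
Farm 1 against Soy: payoffs 4, -5, -2, -4 → best response Barley.
Farm 1 against Wheat: payoffs -4, 0, 3, -2 → best response Soy.
Farm 1 against Canola: payoffs 4, -4, -3, 0 → best response Barley.
Farm 2 against Barley: payoffs 2, 5, -4, -5 → best response Soy.
Farm 2 against Corn: payoffs -3, 5, -5, 3 → best response Soy.
Farm 2 against Soy: payoffs -4, -1, 1, 4 → best response Canola.
Farm 2 against Wheat: payoffs -4, -2, 0, 1 → best response Canola.
Mutual best responses: (Barley, Soy).

Pure NE: (Barley, Soy)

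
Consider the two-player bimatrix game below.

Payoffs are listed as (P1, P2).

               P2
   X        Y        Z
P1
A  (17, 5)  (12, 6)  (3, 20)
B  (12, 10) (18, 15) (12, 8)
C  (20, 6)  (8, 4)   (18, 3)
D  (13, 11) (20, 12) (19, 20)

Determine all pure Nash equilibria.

P1 against X: payoffs 17, 12, 20, 13 → best response C.
P1 against Y: payoffs 12, 18, 8, 20 → best response D.
P1 against Z: payoffs 3, 12, 18, 19 → best response D.
P2 against A: payoffs 5, 6, 20 → best response Z.
P2 against B: payoffs 10, 15, 8 → best response Y.
P2 against C: payoffs 6, 4, 3 → best response X.
P2 against D: payoffs 11, 12, 20 → best response Z.
Mutual best responses: (C, X); (D, Z).

(C, X) and (D, Z)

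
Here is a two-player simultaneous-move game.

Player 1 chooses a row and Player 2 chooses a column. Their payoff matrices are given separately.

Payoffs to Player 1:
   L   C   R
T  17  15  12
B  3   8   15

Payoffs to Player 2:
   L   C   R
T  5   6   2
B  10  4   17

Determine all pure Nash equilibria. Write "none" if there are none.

Check each profile: it is a Nash equilibrium iff no player can strictly gain by switching unilaterally.
(T, L): Player 2 can switch to C (5 → 6). Not NE.
(T, C): Player 1 gets 15, best alternative 8; Player 2 gets 6, best alternative 5. No profitable deviation — NE.
(T, R): Player 1 can switch to B (12 → 15). Not NE.
(B, L): Player 1 can switch to T (3 → 17). Not NE.
(B, C): Player 1 can switch to T (8 → 15). Not NE.
(B, R): Player 1 gets 15, best alternative 12; Player 2 gets 17, best alternative 10. No profitable deviation — NE.

The pure Nash equilibria are (T, C); (B, R).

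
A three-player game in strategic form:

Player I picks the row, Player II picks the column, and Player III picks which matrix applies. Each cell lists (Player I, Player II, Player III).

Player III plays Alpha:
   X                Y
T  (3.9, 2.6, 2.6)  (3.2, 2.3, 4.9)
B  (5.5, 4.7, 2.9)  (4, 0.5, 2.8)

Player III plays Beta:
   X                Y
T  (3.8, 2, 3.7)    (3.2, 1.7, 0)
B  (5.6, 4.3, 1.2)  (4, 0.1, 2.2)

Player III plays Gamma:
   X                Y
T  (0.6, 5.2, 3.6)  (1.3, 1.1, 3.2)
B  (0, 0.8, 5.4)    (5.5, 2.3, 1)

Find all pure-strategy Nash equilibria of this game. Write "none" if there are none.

No pure-strategy Nash equilibrium.

(T, X, Alpha): Player I can switch to B (3.9 → 5.5). Not NE.
(T, X, Beta): Player I can switch to B (3.8 → 5.6). Not NE.
(T, X, Gamma): Player III can switch to Beta (3.6 → 3.7). Not NE.
(T, Y, Alpha): Player I can switch to B (3.2 → 4). Not NE.
(T, Y, Beta): Player I can switch to B (3.2 → 4). Not NE.
(T, Y, Gamma): Player I can switch to B (1.3 → 5.5). Not NE.
(The remaining 6 profiles each have a profitable deviation by the same check.)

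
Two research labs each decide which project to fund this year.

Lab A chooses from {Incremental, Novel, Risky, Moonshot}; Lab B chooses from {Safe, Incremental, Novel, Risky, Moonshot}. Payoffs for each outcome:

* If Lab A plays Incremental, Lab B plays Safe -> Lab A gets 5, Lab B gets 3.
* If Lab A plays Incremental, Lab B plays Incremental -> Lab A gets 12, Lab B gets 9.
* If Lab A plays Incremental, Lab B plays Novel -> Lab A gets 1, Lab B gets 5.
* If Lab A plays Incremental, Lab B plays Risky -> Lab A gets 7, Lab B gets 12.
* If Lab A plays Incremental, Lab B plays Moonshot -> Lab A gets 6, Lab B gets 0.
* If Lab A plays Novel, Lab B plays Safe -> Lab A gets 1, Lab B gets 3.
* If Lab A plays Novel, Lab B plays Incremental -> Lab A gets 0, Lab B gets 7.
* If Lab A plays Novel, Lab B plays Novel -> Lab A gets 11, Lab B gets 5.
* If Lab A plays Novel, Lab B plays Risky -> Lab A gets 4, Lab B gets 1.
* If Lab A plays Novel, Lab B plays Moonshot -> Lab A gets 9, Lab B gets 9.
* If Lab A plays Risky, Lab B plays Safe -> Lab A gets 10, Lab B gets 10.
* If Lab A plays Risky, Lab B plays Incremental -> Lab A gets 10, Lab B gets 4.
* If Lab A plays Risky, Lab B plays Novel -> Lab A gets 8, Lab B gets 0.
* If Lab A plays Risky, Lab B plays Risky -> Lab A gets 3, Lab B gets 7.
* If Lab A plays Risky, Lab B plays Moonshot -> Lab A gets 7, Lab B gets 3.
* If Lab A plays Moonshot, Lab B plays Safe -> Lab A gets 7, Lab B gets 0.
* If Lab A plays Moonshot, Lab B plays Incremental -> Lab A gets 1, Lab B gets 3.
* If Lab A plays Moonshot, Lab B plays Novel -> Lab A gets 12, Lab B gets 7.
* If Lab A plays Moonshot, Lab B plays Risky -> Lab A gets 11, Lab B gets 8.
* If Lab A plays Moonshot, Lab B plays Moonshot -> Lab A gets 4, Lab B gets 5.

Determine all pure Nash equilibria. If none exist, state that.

(Incremental, Safe): Lab A can switch to Risky (5 → 10). Not NE.
(Incremental, Incremental): Lab B can switch to Risky (9 → 12). Not NE.
(Incremental, Novel): Lab A can switch to Novel (1 → 11). Not NE.
(Incremental, Risky): Lab A can switch to Moonshot (7 → 11). Not NE.
(Incremental, Moonshot): Lab A can switch to Novel (6 → 9). Not NE.
(Novel, Safe): Lab A can switch to Incremental (1 → 5). Not NE.
(Novel, Incremental): Lab A can switch to Incremental (0 → 12). Not NE.
(Novel, Novel): Lab A can switch to Moonshot (11 → 12). Not NE.
(Novel, Risky): Lab A can switch to Incremental (4 → 7). Not NE.
(Novel, Moonshot): Lab A gets 9, best alternative 7; Lab B gets 9, best alternative 7. No profitable deviation — NE.
(Risky, Safe): Lab A gets 10, best alternative 7; Lab B gets 10, best alternative 7. No profitable deviation — NE.
(Risky, Incremental): Lab A can switch to Incremental (10 → 12). Not NE.
(Risky, Novel): Lab A can switch to Novel (8 → 11). Not NE.
(Risky, Risky): Lab A can switch to Incremental (3 → 7). Not NE.
(Moonshot, Risky): Lab A gets 11, best alternative 7; Lab B gets 8, best alternative 7. No profitable deviation — NE.
(The remaining 5 profiles each have a profitable deviation by the same check.)

(Novel, Moonshot); (Risky, Safe); (Moonshot, Risky)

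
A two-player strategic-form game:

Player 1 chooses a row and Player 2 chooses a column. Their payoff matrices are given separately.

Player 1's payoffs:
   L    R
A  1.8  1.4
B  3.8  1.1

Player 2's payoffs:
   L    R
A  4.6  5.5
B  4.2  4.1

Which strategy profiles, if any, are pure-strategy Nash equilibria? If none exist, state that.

The pure Nash equilibria are (A, R); (B, L).

(A, L): Player 1 can switch to B (1.8 → 3.8). Not NE.
(A, R): Player 1 gets 1.4, best alternative 1.1; Player 2 gets 5.5, best alternative 4.6. No profitable deviation — NE.
(B, L): Player 1 gets 3.8, best alternative 1.8; Player 2 gets 4.2, best alternative 4.1. No profitable deviation — NE.
(B, R): Player 1 can switch to A (1.1 → 1.4). Not NE.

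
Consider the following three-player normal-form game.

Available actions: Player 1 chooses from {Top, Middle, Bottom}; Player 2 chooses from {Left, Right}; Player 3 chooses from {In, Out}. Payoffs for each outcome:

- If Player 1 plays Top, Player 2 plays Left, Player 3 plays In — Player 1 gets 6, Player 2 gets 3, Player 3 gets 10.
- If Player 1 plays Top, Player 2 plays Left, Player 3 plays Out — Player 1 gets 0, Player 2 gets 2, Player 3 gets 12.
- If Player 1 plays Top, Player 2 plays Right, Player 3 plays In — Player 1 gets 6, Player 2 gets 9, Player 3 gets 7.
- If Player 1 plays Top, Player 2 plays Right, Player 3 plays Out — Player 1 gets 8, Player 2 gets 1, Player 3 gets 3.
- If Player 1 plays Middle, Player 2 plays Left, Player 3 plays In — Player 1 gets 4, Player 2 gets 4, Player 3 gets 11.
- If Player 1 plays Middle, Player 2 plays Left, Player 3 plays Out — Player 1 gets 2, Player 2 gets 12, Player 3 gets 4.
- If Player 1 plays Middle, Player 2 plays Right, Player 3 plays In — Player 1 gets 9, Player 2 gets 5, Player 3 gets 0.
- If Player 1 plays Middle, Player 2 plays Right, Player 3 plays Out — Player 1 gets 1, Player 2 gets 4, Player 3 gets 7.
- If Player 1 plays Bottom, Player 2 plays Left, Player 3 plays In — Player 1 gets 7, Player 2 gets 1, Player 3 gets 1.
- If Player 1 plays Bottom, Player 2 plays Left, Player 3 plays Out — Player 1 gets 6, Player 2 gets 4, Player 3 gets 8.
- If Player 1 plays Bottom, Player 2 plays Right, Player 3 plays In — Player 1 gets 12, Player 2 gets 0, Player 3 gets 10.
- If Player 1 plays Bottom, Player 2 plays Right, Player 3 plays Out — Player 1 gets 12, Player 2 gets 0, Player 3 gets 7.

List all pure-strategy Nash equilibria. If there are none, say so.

The unique pure-strategy Nash equilibrium is (Bottom, Left, Out).

Mark each player's best response to every combination of opponents' strategies; a profile where every player is best-responding is a pure Nash equilibrium.
Player 1 against (Left, In): payoffs 6, 4, 7 → best response Bottom.
Player 1 against (Left, Out): payoffs 0, 2, 6 → best response Bottom.
Player 1 against (Right, In): payoffs 6, 9, 12 → best response Bottom.
Player 1 against (Right, Out): payoffs 8, 1, 12 → best response Bottom.
Player 2 against (Top, In): payoffs 3, 9 → best response Right.
Player 2 against (Top, Out): payoffs 2, 1 → best response Left.
Player 2 against (Middle, In): payoffs 4, 5 → best response Right.
Player 2 against (Middle, Out): payoffs 12, 4 → best response Left.
Player 2 against (Bottom, In): payoffs 1, 0 → best response Left.
Player 2 against (Bottom, Out): payoffs 4, 0 → best response Left.
Player 3 against (Top, Left): payoffs 10, 12 → best response Out.
Player 3 against (Top, Right): payoffs 7, 3 → best response In.
Player 3 against (Middle, Left): payoffs 11, 4 → best response In.
Player 3 against (Middle, Right): payoffs 0, 7 → best response Out.
Player 3 against (Bottom, Left): payoffs 1, 8 → best response Out.
Player 3 against (Bottom, Right): payoffs 10, 7 → best response In.
Mutual best responses: (Bottom, Left, Out).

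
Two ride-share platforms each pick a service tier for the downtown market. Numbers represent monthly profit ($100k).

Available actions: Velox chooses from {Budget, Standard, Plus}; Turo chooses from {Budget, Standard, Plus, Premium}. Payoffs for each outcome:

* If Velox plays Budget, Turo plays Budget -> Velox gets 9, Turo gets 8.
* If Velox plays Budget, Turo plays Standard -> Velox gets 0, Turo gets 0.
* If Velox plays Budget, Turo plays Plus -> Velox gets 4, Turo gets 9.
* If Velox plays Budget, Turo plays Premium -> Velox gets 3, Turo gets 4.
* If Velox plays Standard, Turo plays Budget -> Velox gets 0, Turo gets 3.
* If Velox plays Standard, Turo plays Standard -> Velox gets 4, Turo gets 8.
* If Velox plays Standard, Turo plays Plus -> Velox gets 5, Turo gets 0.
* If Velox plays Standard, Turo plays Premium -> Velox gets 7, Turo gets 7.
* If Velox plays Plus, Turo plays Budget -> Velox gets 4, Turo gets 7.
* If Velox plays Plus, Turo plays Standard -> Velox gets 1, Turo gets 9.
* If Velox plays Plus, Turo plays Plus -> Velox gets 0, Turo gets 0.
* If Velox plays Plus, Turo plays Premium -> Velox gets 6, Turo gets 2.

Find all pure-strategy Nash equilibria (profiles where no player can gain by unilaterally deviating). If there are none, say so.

Pure NE: (Standard, Standard)

Velox against Budget: payoffs 9, 0, 4 → best response Budget.
Velox against Standard: payoffs 0, 4, 1 → best response Standard.
Velox against Plus: payoffs 4, 5, 0 → best response Standard.
Velox against Premium: payoffs 3, 7, 6 → best response Standard.
Turo against Budget: payoffs 8, 0, 9, 4 → best response Plus.
Turo against Standard: payoffs 3, 8, 0, 7 → best response Standard.
Turo against Plus: payoffs 7, 9, 0, 2 → best response Standard.
Mutual best responses: (Standard, Standard).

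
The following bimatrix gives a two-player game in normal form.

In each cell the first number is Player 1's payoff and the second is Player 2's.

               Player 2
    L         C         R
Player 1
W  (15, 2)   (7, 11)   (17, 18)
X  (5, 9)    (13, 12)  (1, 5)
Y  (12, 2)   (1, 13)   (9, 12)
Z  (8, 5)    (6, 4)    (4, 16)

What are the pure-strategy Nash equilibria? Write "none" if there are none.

(W, R); (X, C)

Player 1 against L: payoffs 15, 5, 12, 8 → best response W.
Player 1 against C: payoffs 7, 13, 1, 6 → best response X.
Player 1 against R: payoffs 17, 1, 9, 4 → best response W.
Player 2 against W: payoffs 2, 11, 18 → best response R.
Player 2 against X: payoffs 9, 12, 5 → best response C.
Player 2 against Y: payoffs 2, 13, 12 → best response C.
Player 2 against Z: payoffs 5, 4, 16 → best response R.
Mutual best responses: (W, R); (X, C).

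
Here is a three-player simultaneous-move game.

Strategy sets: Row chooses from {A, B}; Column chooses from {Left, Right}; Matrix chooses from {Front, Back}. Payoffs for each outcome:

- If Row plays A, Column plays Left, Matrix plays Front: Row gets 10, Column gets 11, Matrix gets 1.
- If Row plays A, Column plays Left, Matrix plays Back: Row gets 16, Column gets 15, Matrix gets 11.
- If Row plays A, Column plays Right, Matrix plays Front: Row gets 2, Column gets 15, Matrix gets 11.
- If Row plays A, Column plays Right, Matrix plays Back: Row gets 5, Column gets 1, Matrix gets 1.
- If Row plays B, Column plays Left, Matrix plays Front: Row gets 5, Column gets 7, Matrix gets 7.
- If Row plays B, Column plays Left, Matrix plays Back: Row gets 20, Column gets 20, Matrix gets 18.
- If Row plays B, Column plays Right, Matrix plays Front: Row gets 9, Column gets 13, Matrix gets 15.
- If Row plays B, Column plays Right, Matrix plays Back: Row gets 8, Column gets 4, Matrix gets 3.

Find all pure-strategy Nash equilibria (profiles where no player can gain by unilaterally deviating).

Row against (Left, Front): payoffs 10, 5 → best response A.
Row against (Left, Back): payoffs 16, 20 → best response B.
Row against (Right, Front): payoffs 2, 9 → best response B.
Row against (Right, Back): payoffs 5, 8 → best response B.
Column against (A, Front): payoffs 11, 15 → best response Right.
Column against (A, Back): payoffs 15, 1 → best response Left.
Column against (B, Front): payoffs 7, 13 → best response Right.
Column against (B, Back): payoffs 20, 4 → best response Left.
Matrix against (A, Left): payoffs 1, 11 → best response Back.
Matrix against (A, Right): payoffs 11, 1 → best response Front.
Matrix against (B, Left): payoffs 7, 18 → best response Back.
Matrix against (B, Right): payoffs 15, 3 → best response Front.
Mutual best responses: (B, Left, Back); (B, Right, Front).

(B, Left, Back), (B, Right, Front)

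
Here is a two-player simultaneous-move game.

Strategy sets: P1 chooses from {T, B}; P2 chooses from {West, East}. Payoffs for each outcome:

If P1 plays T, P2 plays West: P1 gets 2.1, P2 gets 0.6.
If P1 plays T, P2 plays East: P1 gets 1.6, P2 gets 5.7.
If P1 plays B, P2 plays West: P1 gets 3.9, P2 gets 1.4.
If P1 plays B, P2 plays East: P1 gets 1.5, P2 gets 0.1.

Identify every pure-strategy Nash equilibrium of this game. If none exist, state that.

(T, East), (B, West)

For each player, find the best response to each opponent profile; mutual best responses are the pure NE.
P1 against West: payoffs 2.1, 3.9 → best response B.
P1 against East: payoffs 1.6, 1.5 → best response T.
P2 against T: payoffs 0.6, 5.7 → best response East.
P2 against B: payoffs 1.4, 0.1 → best response West.
Mutual best responses: (T, East); (B, West).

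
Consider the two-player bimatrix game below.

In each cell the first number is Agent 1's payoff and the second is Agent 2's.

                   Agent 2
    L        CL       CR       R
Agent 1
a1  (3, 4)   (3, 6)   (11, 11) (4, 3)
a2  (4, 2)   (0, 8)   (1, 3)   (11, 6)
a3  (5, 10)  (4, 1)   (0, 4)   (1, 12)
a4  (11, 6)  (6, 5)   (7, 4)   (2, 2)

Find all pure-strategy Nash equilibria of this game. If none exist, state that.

For each strategy profile, look for a profitable unilateral deviation.
(a1, L): Agent 1 can switch to a2 (3 → 4). Not NE.
(a1, CL): Agent 1 can switch to a3 (3 → 4). Not NE.
(a1, CR): Agent 1 gets 11, best alternative 7; Agent 2 gets 11, best alternative 6. No profitable deviation — NE.
(a1, R): Agent 1 can switch to a2 (4 → 11). Not NE.
(a2, L): Agent 1 can switch to a3 (4 → 5). Not NE.
(a2, CL): Agent 1 can switch to a1 (0 → 3). Not NE.
(a2, CR): Agent 1 can switch to a1 (1 → 11). Not NE.
(a2, R): Agent 2 can switch to CL (6 → 8). Not NE.
(a3, L): Agent 1 can switch to a4 (5 → 11). Not NE.
(a3, CL): Agent 1 can switch to a4 (4 → 6). Not NE.
(a3, CR): Agent 1 can switch to a1 (0 → 11). Not NE.
(a4, L): Agent 1 gets 11, best alternative 5; Agent 2 gets 6, best alternative 5. No profitable deviation — NE.
(The remaining 4 profiles each have a profitable deviation by the same check.)

Pure-strategy Nash equilibria: (a1, CR) and (a4, L)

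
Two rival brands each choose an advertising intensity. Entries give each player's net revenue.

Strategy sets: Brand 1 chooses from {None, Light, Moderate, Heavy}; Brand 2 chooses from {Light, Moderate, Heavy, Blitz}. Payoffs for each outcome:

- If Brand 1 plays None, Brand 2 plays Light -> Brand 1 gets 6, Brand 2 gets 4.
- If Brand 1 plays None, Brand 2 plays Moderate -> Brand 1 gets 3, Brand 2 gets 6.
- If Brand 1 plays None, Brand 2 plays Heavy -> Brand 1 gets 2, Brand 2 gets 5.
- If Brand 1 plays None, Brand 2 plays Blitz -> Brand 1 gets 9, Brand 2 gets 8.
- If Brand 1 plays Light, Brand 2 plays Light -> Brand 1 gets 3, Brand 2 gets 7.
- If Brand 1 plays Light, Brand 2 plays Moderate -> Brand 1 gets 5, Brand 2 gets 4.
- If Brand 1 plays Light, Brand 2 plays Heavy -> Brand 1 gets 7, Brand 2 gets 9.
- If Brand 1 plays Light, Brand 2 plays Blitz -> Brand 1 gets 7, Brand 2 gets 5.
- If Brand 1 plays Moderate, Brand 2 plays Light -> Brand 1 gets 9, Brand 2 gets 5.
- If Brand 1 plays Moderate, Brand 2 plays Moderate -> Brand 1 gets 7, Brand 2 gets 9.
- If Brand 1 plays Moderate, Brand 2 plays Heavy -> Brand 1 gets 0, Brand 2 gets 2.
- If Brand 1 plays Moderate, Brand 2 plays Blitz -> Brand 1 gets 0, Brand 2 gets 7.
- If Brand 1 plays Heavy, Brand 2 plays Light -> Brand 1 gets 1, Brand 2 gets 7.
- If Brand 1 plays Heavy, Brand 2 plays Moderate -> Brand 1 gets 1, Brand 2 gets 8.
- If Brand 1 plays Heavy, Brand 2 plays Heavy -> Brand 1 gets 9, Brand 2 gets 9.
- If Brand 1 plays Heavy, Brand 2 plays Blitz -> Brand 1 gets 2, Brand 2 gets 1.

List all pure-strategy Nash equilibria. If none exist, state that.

Brand 1 against Light: payoffs 6, 3, 9, 1 → best response Moderate.
Brand 1 against Moderate: payoffs 3, 5, 7, 1 → best response Moderate.
Brand 1 against Heavy: payoffs 2, 7, 0, 9 → best response Heavy.
Brand 1 against Blitz: payoffs 9, 7, 0, 2 → best response None.
Brand 2 against None: payoffs 4, 6, 5, 8 → best response Blitz.
Brand 2 against Light: payoffs 7, 4, 9, 5 → best response Heavy.
Brand 2 against Moderate: payoffs 5, 9, 2, 7 → best response Moderate.
Brand 2 against Heavy: payoffs 7, 8, 9, 1 → best response Heavy.
Mutual best responses: (None, Blitz); (Moderate, Moderate); (Heavy, Heavy).

The pure Nash equilibria are (None, Blitz); (Moderate, Moderate); (Heavy, Heavy).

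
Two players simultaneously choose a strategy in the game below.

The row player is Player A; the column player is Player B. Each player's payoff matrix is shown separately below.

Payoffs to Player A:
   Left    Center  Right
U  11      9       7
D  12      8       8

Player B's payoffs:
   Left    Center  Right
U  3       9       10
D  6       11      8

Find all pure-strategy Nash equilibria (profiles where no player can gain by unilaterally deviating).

Player A against Left: payoffs 11, 12 → best response D.
Player A against Center: payoffs 9, 8 → best response U.
Player A against Right: payoffs 7, 8 → best response D.
Player B against U: payoffs 3, 9, 10 → best response Right.
Player B against D: payoffs 6, 11, 8 → best response Center.
No profile is a mutual best response for all players.

This game has no pure Nash equilibrium.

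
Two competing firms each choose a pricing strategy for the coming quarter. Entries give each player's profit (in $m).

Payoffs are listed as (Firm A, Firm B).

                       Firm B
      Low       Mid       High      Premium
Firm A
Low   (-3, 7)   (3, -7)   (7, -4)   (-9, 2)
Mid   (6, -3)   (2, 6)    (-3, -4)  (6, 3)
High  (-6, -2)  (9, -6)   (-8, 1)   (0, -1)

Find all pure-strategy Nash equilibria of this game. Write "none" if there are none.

(Low, Low): Firm A can switch to Mid (-3 → 6). Not NE.
(Low, Mid): Firm A can switch to High (3 → 9). Not NE.
(Low, High): Firm B can switch to Low (-4 → 7). Not NE.
(Low, Premium): Firm A can switch to Mid (-9 → 6). Not NE.
(Mid, Low): Firm B can switch to Mid (-3 → 6). Not NE.
(Mid, Mid): Firm A can switch to Low (2 → 3). Not NE.
(Mid, High): Firm A can switch to Low (-3 → 7). Not NE.
(Mid, Premium): Firm B can switch to Mid (3 → 6). Not NE.
(The remaining 4 profiles each have a profitable deviation by the same check.)

none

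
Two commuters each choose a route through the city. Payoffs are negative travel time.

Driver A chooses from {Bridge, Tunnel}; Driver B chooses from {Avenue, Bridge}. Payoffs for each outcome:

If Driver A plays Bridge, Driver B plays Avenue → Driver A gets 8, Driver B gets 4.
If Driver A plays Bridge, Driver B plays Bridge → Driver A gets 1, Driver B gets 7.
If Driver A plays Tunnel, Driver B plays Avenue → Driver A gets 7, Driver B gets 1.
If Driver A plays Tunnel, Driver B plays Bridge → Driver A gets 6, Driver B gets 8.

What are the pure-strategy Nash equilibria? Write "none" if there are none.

The unique pure-strategy Nash equilibrium is (Tunnel, Bridge).

(Bridge, Avenue): Driver B can switch to Bridge (4 → 7). Not NE.
(Bridge, Bridge): Driver A can switch to Tunnel (1 → 6). Not NE.
(Tunnel, Avenue): Driver A can switch to Bridge (7 → 8). Not NE.
(Tunnel, Bridge): Driver A gets 6, best alternative 1; Driver B gets 8, best alternative 1. No profitable deviation — NE.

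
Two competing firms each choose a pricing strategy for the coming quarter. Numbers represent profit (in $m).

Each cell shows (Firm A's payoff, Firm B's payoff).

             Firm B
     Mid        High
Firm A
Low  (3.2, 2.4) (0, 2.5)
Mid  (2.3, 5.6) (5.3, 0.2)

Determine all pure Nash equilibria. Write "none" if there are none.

For each player, find the best response to each opponent profile; mutual best responses are the pure NE.
Firm A against Mid: payoffs 3.2, 2.3 → best response Low.
Firm A against High: payoffs 0, 5.3 → best response Mid.
Firm B against Low: payoffs 2.4, 2.5 → best response High.
Firm B against Mid: payoffs 5.6, 0.2 → best response Mid.
No profile is a mutual best response for all players.

This game has no pure Nash equilibrium.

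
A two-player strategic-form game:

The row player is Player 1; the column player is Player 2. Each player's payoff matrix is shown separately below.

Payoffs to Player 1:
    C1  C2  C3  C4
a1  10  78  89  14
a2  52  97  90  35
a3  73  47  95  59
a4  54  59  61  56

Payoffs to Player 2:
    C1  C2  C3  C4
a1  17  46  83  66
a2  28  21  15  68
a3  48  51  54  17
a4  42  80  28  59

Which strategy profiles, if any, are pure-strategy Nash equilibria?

The unique pure-strategy Nash equilibrium is (a3, C3).

For each player, find the best response to each opponent profile; mutual best responses are the pure NE.
Player 1 against C1: payoffs 10, 52, 73, 54 → best response a3.
Player 1 against C2: payoffs 78, 97, 47, 59 → best response a2.
Player 1 against C3: payoffs 89, 90, 95, 61 → best response a3.
Player 1 against C4: payoffs 14, 35, 59, 56 → best response a3.
Player 2 against a1: payoffs 17, 46, 83, 66 → best response C3.
Player 2 against a2: payoffs 28, 21, 15, 68 → best response C4.
Player 2 against a3: payoffs 48, 51, 54, 17 → best response C3.
Player 2 against a4: payoffs 42, 80, 28, 59 → best response C2.
Mutual best responses: (a3, C3).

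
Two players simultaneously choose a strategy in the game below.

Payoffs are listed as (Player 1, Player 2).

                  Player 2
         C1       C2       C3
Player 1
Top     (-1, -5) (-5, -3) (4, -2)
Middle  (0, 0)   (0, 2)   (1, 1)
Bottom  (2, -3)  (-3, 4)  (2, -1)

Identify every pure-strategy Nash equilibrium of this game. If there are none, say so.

Player 1 against C1: payoffs -1, 0, 2 → best response Bottom.
Player 1 against C2: payoffs -5, 0, -3 → best response Middle.
Player 1 against C3: payoffs 4, 1, 2 → best response Top.
Player 2 against Top: payoffs -5, -3, -2 → best response C3.
Player 2 against Middle: payoffs 0, 2, 1 → best response C2.
Player 2 against Bottom: payoffs -3, 4, -1 → best response C2.
Mutual best responses: (Top, C3); (Middle, C2).

Pure-strategy Nash equilibria: (Top, C3); (Middle, C2)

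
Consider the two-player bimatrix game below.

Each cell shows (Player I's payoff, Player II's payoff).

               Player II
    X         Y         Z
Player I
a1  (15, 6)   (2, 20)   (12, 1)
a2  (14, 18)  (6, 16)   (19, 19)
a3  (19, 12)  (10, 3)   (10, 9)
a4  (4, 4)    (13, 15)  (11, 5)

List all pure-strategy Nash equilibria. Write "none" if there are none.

Check each profile: it is a Nash equilibrium iff no player can strictly gain by switching unilaterally.
(a1, X): Player I can switch to a3 (15 → 19). Not NE.
(a1, Y): Player I can switch to a2 (2 → 6). Not NE.
(a1, Z): Player I can switch to a2 (12 → 19). Not NE.
(a2, X): Player I can switch to a1 (14 → 15). Not NE.
(a2, Y): Player I can switch to a3 (6 → 10). Not NE.
(a2, Z): Player I gets 19, best alternative 12; Player II gets 19, best alternative 18. No profitable deviation — NE.
(a3, X): Player I gets 19, best alternative 15; Player II gets 12, best alternative 9. No profitable deviation — NE.
(a3, Y): Player I can switch to a4 (10 → 13). Not NE.
(a3, Z): Player I can switch to a1 (10 → 12). Not NE.
(a4, X): Player I can switch to a1 (4 → 15). Not NE.
(a4, Y): Player I gets 13, best alternative 10; Player II gets 15, best alternative 5. No profitable deviation — NE.
(a4, Z): Player I can switch to a1 (11 → 12). Not NE.

Pure-strategy Nash equilibria: (a2, Z); (a3, X); (a4, Y)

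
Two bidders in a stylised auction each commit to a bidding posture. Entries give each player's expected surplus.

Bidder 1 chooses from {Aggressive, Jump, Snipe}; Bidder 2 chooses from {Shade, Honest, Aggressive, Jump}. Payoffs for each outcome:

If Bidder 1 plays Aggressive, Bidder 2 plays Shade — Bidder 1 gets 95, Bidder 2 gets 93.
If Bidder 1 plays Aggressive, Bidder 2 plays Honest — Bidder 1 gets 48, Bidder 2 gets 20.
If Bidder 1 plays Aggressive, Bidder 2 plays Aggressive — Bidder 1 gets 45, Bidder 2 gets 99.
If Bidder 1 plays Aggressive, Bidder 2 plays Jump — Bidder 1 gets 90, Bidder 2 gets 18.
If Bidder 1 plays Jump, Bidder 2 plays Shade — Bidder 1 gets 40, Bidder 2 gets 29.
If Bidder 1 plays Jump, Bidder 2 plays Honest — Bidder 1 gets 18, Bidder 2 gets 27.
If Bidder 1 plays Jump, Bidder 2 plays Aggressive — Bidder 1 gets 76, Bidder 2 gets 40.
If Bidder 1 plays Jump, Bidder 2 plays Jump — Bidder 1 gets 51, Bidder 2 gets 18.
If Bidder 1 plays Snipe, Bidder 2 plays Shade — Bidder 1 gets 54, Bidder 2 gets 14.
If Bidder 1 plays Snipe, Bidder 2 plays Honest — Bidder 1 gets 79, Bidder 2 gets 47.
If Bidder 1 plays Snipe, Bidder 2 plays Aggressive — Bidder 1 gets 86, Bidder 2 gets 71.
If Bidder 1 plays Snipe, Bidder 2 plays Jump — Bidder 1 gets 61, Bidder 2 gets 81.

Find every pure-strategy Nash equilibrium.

Bidder 1 against Shade: payoffs 95, 40, 54 → best response Aggressive.
Bidder 1 against Honest: payoffs 48, 18, 79 → best response Snipe.
Bidder 1 against Aggressive: payoffs 45, 76, 86 → best response Snipe.
Bidder 1 against Jump: payoffs 90, 51, 61 → best response Aggressive.
Bidder 2 against Aggressive: payoffs 93, 20, 99, 18 → best response Aggressive.
Bidder 2 against Jump: payoffs 29, 27, 40, 18 → best response Aggressive.
Bidder 2 against Snipe: payoffs 14, 47, 71, 81 → best response Jump.
No profile is a mutual best response for all players.

No pure-strategy Nash equilibrium.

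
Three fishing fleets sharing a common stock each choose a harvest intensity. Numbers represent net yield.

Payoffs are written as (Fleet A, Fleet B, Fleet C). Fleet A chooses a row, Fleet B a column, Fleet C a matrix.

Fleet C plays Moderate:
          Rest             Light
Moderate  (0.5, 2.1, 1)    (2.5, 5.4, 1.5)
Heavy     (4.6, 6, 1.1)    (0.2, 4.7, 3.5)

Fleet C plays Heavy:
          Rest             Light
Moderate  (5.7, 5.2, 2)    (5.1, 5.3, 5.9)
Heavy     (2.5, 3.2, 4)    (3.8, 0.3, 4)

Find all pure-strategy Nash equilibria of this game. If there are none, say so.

The unique pure-strategy Nash equilibrium is (Moderate, Light, Heavy).

Fleet A against (Rest, Moderate): payoffs 0.5, 4.6 → best response Heavy.
Fleet A against (Rest, Heavy): payoffs 5.7, 2.5 → best response Moderate.
Fleet A against (Light, Moderate): payoffs 2.5, 0.2 → best response Moderate.
Fleet A against (Light, Heavy): payoffs 5.1, 3.8 → best response Moderate.
Fleet B against (Moderate, Moderate): payoffs 2.1, 5.4 → best response Light.
Fleet B against (Moderate, Heavy): payoffs 5.2, 5.3 → best response Light.
Fleet B against (Heavy, Moderate): payoffs 6, 4.7 → best response Rest.
Fleet B against (Heavy, Heavy): payoffs 3.2, 0.3 → best response Rest.
Fleet C against (Moderate, Rest): payoffs 1, 2 → best response Heavy.
Fleet C against (Moderate, Light): payoffs 1.5, 5.9 → best response Heavy.
Fleet C against (Heavy, Rest): payoffs 1.1, 4 → best response Heavy.
Fleet C against (Heavy, Light): payoffs 3.5, 4 → best response Heavy.
Mutual best responses: (Moderate, Light, Heavy).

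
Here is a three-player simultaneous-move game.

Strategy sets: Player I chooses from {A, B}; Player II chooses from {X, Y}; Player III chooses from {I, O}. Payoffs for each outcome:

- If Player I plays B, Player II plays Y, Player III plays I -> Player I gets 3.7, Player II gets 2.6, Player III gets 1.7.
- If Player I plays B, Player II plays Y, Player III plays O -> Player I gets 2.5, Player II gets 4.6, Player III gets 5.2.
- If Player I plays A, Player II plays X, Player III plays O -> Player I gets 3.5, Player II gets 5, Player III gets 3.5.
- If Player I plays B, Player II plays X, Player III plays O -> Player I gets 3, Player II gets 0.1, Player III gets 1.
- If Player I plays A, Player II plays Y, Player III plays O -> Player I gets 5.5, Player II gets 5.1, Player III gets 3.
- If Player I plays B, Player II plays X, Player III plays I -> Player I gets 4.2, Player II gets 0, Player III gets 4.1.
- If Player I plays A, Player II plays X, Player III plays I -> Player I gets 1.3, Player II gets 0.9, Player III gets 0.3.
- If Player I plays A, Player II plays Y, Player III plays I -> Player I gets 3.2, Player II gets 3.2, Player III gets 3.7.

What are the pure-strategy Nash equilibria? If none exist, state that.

Player I against (X, I): payoffs 1.3, 4.2 → best response B.
Player I against (X, O): payoffs 3.5, 3 → best response A.
Player I against (Y, I): payoffs 3.2, 3.7 → best response B.
Player I against (Y, O): payoffs 5.5, 2.5 → best response A.
Player II against (A, I): payoffs 0.9, 3.2 → best response Y.
Player II against (A, O): payoffs 5, 5.1 → best response Y.
Player II against (B, I): payoffs 0, 2.6 → best response Y.
Player II against (B, O): payoffs 0.1, 4.6 → best response Y.
Player III against (A, X): payoffs 0.3, 3.5 → best response O.
Player III against (A, Y): payoffs 3.7, 3 → best response I.
Player III against (B, X): payoffs 4.1, 1 → best response I.
Player III against (B, Y): payoffs 1.7, 5.2 → best response O.
No profile is a mutual best response for all players.

none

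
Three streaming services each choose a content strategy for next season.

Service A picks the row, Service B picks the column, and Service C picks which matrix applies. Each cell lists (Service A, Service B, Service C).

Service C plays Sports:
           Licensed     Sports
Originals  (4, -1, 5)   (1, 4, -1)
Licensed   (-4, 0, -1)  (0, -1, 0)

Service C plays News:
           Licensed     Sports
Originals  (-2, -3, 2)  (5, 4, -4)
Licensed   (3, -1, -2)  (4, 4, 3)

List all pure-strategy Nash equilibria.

The unique pure-strategy Nash equilibrium is (Originals, Sports, Sports).

Service A against (Licensed, Sports): payoffs 4, -4 → best response Originals.
Service A against (Licensed, News): payoffs -2, 3 → best response Licensed.
Service A against (Sports, Sports): payoffs 1, 0 → best response Originals.
Service A against (Sports, News): payoffs 5, 4 → best response Originals.
Service B against (Originals, Sports): payoffs -1, 4 → best response Sports.
Service B against (Originals, News): payoffs -3, 4 → best response Sports.
Service B against (Licensed, Sports): payoffs 0, -1 → best response Licensed.
Service B against (Licensed, News): payoffs -1, 4 → best response Sports.
Service C against (Originals, Licensed): payoffs 5, 2 → best response Sports.
Service C against (Originals, Sports): payoffs -1, -4 → best response Sports.
Service C against (Licensed, Licensed): payoffs -1, -2 → best response Sports.
Service C against (Licensed, Sports): payoffs 0, 3 → best response News.
Mutual best responses: (Originals, Sports, Sports).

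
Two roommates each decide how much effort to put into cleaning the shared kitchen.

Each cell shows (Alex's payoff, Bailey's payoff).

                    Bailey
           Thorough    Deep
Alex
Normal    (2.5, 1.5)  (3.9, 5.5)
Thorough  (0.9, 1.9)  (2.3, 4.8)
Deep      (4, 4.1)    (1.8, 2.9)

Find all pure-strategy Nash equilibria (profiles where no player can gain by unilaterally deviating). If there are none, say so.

(Normal, Deep); (Deep, Thorough)

Mark each player's best response to every combination of opponents' strategies; a profile where every player is best-responding is a pure Nash equilibrium.
Alex against Thorough: payoffs 2.5, 0.9, 4 → best response Deep.
Alex against Deep: payoffs 3.9, 2.3, 1.8 → best response Normal.
Bailey against Normal: payoffs 1.5, 5.5 → best response Deep.
Bailey against Thorough: payoffs 1.9, 4.8 → best response Deep.
Bailey against Deep: payoffs 4.1, 2.9 → best response Thorough.
Mutual best responses: (Normal, Deep); (Deep, Thorough).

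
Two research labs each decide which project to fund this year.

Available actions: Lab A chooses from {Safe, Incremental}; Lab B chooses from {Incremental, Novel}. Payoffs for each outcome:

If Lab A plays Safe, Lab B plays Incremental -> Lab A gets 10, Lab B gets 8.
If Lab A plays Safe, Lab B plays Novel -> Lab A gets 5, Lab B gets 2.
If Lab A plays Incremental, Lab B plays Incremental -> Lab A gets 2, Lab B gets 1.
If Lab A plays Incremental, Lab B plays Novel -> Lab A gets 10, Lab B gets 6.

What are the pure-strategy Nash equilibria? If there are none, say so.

Pure-strategy Nash equilibria: (Safe, Incremental); (Incremental, Novel)

For each player, find the best response to each opponent profile; mutual best responses are the pure NE.
Lab A against Incremental: payoffs 10, 2 → best response Safe.
Lab A against Novel: payoffs 5, 10 → best response Incremental.
Lab B against Safe: payoffs 8, 2 → best response Incremental.
Lab B against Incremental: payoffs 1, 6 → best response Novel.
Mutual best responses: (Safe, Incremental); (Incremental, Novel).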